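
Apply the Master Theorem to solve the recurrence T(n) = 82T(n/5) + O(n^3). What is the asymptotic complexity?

Master Theorem for T(n) = 82T(n/5) + O(n^3):

a = 82, b = 5, c = 3
log_b(a) = log_5(82) = 2.7380

Case 3: c = 3 > log_5(82) = 2.7380
T(n) = O(n^3) = O(n^3)

For T(n) = 82T(n/5) + O(n^3): log_5(82) = 2.7380. This is Case 3 of the Master Theorem (c > log_b(a), work dominated by root), giving O(n^3).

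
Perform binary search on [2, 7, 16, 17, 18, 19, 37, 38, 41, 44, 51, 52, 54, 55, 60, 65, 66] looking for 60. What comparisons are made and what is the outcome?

Binary search for 60 in [2, 7, 16, 17, 18, 19, 37, 38, 41, 44, 51, 52, 54, 55, 60, 65, 66]:

lo=0, hi=16, mid=8, arr[mid]=41 -> 41 < 60, search right half
lo=9, hi=16, mid=12, arr[mid]=54 -> 54 < 60, search right half
lo=13, hi=16, mid=14, arr[mid]=60 -> Found target at index 14!

Binary search finds 60 at index 14 after 3 comparisons. The search repeatedly halves the search space by comparing with the middle element.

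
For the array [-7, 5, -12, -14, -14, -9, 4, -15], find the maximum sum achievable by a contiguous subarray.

Using Kadane's algorithm on [-7, 5, -12, -14, -14, -9, 4, -15]:

Scanning through the array:
Position 1 (value 5): max_ending_here = 5, max_so_far = 5
Position 2 (value -12): max_ending_here = -7, max_so_far = 5
Position 3 (value -14): max_ending_here = -14, max_so_far = 5
Position 4 (value -14): max_ending_here = -14, max_so_far = 5
Position 5 (value -9): max_ending_here = -9, max_so_far = 5
Position 6 (value 4): max_ending_here = 4, max_so_far = 5
Position 7 (value -15): max_ending_here = -11, max_so_far = 5

Maximum subarray: [5]
Maximum sum: 5

The maximum subarray is [5] with sum 5. This subarray runs from index 1 to index 1.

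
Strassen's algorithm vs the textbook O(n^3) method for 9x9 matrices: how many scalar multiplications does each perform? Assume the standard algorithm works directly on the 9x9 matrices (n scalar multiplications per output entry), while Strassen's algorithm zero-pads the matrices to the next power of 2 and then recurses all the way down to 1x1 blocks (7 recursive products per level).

Matrix multiplication for 9x9 matrices:

Strassen's algorithm requires power-of-2 dimensions. Pad 9x9 to 16x16 (next power of 2).

Standard algorithm: 9^3 = 729 multiplications
Strassen's algorithm: 7^(log2(16)) = 7^4 = 2401 multiplications
Difference: 729 - 2401 = -1672 (Strassen uses MORE here due to padding overhead — for small or just-over-power-of-2 n, padding can outweigh the per-level savings)

Standard: 729 multiplications (9^3). Strassen: 2401 multiplications (7^4, after padding to 16x16). Strassen reduces 8 recursive multiplications to 7 at each level.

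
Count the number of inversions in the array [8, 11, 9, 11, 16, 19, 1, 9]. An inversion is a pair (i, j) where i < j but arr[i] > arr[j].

Finding inversions in [8, 11, 9, 11, 16, 19, 1, 9]:

(0, 6): arr[0]=8 > arr[6]=1
(1, 2): arr[1]=11 > arr[2]=9
(1, 6): arr[1]=11 > arr[6]=1
(1, 7): arr[1]=11 > arr[7]=9
(2, 6): arr[2]=9 > arr[6]=1
(3, 6): arr[3]=11 > arr[6]=1
(3, 7): arr[3]=11 > arr[7]=9
(4, 6): arr[4]=16 > arr[6]=1
(4, 7): arr[4]=16 > arr[7]=9
(5, 6): arr[5]=19 > arr[6]=1
(5, 7): arr[5]=19 > arr[7]=9

Total inversions: 11

The array has 11 inversion(s): (0,6), (1,2), (1,6), (1,7), (2,6), (3,6), (3,7), (4,6), (4,7), (5,6), (5,7). Each pair (i,j) satisfies i < j and arr[i] > arr[j].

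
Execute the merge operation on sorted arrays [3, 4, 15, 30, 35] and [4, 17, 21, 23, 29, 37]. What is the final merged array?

Merging process:

Compare 3 vs 4: take 3 from left. Merged: [3]
Compare 4 vs 4: take 4 from left. Merged: [3, 4]
Compare 15 vs 4: take 4 from right. Merged: [3, 4, 4]
Compare 15 vs 17: take 15 from left. Merged: [3, 4, 4, 15]
Compare 30 vs 17: take 17 from right. Merged: [3, 4, 4, 15, 17]
Compare 30 vs 21: take 21 from right. Merged: [3, 4, 4, 15, 17, 21]
Compare 30 vs 23: take 23 from right. Merged: [3, 4, 4, 15, 17, 21, 23]
Compare 30 vs 29: take 29 from right. Merged: [3, 4, 4, 15, 17, 21, 23, 29]
Compare 30 vs 37: take 30 from left. Merged: [3, 4, 4, 15, 17, 21, 23, 29, 30]
Compare 35 vs 37: take 35 from left. Merged: [3, 4, 4, 15, 17, 21, 23, 29, 30, 35]
Append remaining from right: [37]. Merged: [3, 4, 4, 15, 17, 21, 23, 29, 30, 35, 37]

Final merged array: [3, 4, 4, 15, 17, 21, 23, 29, 30, 35, 37]
Total comparisons: 10

The merged array is [3, 4, 4, 15, 17, 21, 23, 29, 30, 35, 37], requiring 10 comparisons. The merge step runs in O(n) time where n is the total number of elements.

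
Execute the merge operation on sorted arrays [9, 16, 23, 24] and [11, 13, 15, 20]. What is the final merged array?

Merging process:

Compare 9 vs 11: take 9 from left. Merged: [9]
Compare 16 vs 11: take 11 from right. Merged: [9, 11]
Compare 16 vs 13: take 13 from right. Merged: [9, 11, 13]
Compare 16 vs 15: take 15 from right. Merged: [9, 11, 13, 15]
Compare 16 vs 20: take 16 from left. Merged: [9, 11, 13, 15, 16]
Compare 23 vs 20: take 20 from right. Merged: [9, 11, 13, 15, 16, 20]
Append remaining from left: [23, 24]. Merged: [9, 11, 13, 15, 16, 20, 23, 24]

Final merged array: [9, 11, 13, 15, 16, 20, 23, 24]
Total comparisons: 6

The merged array is [9, 11, 13, 15, 16, 20, 23, 24], requiring 6 comparisons. The merge step runs in O(n) time where n is the total number of elements.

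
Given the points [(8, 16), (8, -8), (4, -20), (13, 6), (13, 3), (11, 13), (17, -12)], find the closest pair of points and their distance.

Computing all pairwise distances among 7 points:

d((8, 16), (8, -8)) = 24.0
d((8, 16), (4, -20)) = 36.2215
d((8, 16), (13, 6)) = 11.1803
d((8, 16), (13, 3)) = 13.9284
d((8, 16), (11, 13)) = 4.2426
d((8, 16), (17, -12)) = 29.4109
d((8, -8), (4, -20)) = 12.6491
d((8, -8), (13, 6)) = 14.8661
d((8, -8), (13, 3)) = 12.083
d((8, -8), (11, 13)) = 21.2132
d((8, -8), (17, -12)) = 9.8489
d((4, -20), (13, 6)) = 27.5136
d((4, -20), (13, 3)) = 24.6982
d((4, -20), (11, 13)) = 33.7343
d((4, -20), (17, -12)) = 15.2643
d((13, 6), (13, 3)) = 3.0 <-- minimum
d((13, 6), (11, 13)) = 7.2801
d((13, 6), (17, -12)) = 18.4391
d((13, 3), (11, 13)) = 10.198
d((13, 3), (17, -12)) = 15.5242
d((11, 13), (17, -12)) = 25.7099

Closest pair: (13, 6) and (13, 3) with distance 3.0

The closest pair is (13, 6) and (13, 3) with Euclidean distance 3.0. For 7 points, brute-force pairwise comparison is shown above. For large n, the divide-and-conquer algorithm (sort by x, recurse on halves, check the dividing strip) achieves O(n log n).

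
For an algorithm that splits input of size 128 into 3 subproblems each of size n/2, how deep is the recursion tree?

For divide and conquer with division factor 2:

Problem sizes at each level:
Level 0: 128
Level 1: 64
Level 2: 32
Level 3: 16
Level 4: 8
Level 5: 4
Level 6: 2
Level 7: 1

The root is level 0 and the size-1 base case is level 7 (the tree spans levels 0 through 7, i.e. 8 levels counting the root), so the depth is the number of divisions: log_2(128) = 7

The recursion tree depth is log_2(128) = 7. At each level, the problem size is divided by 2, so it takes 7 divisions to reduce to a base case of size 1. The algorithm makes 3 recursive calls at each level.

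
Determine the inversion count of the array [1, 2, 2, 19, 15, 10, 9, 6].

Finding inversions in [1, 2, 2, 19, 15, 10, 9, 6]:

(3, 4): arr[3]=19 > arr[4]=15
(3, 5): arr[3]=19 > arr[5]=10
(3, 6): arr[3]=19 > arr[6]=9
(3, 7): arr[3]=19 > arr[7]=6
(4, 5): arr[4]=15 > arr[5]=10
(4, 6): arr[4]=15 > arr[6]=9
(4, 7): arr[4]=15 > arr[7]=6
(5, 6): arr[5]=10 > arr[6]=9
(5, 7): arr[5]=10 > arr[7]=6
(6, 7): arr[6]=9 > arr[7]=6

Total inversions: 10

The array has 10 inversion(s): (3,4), (3,5), (3,6), (3,7), (4,5), (4,6), (4,7), (5,6), (5,7), (6,7). Each pair (i,j) satisfies i < j and arr[i] > arr[j].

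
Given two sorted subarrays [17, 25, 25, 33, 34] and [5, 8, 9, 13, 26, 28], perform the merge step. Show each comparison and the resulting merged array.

Merging process:

Compare 17 vs 5: take 5 from right. Merged: [5]
Compare 17 vs 8: take 8 from right. Merged: [5, 8]
Compare 17 vs 9: take 9 from right. Merged: [5, 8, 9]
Compare 17 vs 13: take 13 from right. Merged: [5, 8, 9, 13]
Compare 17 vs 26: take 17 from left. Merged: [5, 8, 9, 13, 17]
Compare 25 vs 26: take 25 from left. Merged: [5, 8, 9, 13, 17, 25]
Compare 25 vs 26: take 25 from left. Merged: [5, 8, 9, 13, 17, 25, 25]
Compare 33 vs 26: take 26 from right. Merged: [5, 8, 9, 13, 17, 25, 25, 26]
Compare 33 vs 28: take 28 from right. Merged: [5, 8, 9, 13, 17, 25, 25, 26, 28]
Append remaining from left: [33, 34]. Merged: [5, 8, 9, 13, 17, 25, 25, 26, 28, 33, 34]

Final merged array: [5, 8, 9, 13, 17, 25, 25, 26, 28, 33, 34]
Total comparisons: 9

The merged array is [5, 8, 9, 13, 17, 25, 25, 26, 28, 33, 34], requiring 9 comparisons. The merge step runs in O(n) time where n is the total number of elements.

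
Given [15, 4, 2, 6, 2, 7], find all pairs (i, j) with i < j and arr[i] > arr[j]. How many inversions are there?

Finding inversions in [15, 4, 2, 6, 2, 7]:

(0, 1): arr[0]=15 > arr[1]=4
(0, 2): arr[0]=15 > arr[2]=2
(0, 3): arr[0]=15 > arr[3]=6
(0, 4): arr[0]=15 > arr[4]=2
(0, 5): arr[0]=15 > arr[5]=7
(1, 2): arr[1]=4 > arr[2]=2
(1, 4): arr[1]=4 > arr[4]=2
(3, 4): arr[3]=6 > arr[4]=2

Total inversions: 8

The array has 8 inversion(s): (0,1), (0,2), (0,3), (0,4), (0,5), (1,2), (1,4), (3,4). Each pair (i,j) satisfies i < j and arr[i] > arr[j].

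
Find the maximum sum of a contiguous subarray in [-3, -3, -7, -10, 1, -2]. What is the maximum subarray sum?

Using Kadane's algorithm on [-3, -3, -7, -10, 1, -2]:

Scanning through the array:
Position 1 (value -3): max_ending_here = -3, max_so_far = -3
Position 2 (value -7): max_ending_here = -7, max_so_far = -3
Position 3 (value -10): max_ending_here = -10, max_so_far = -3
Position 4 (value 1): max_ending_here = 1, max_so_far = 1
Position 5 (value -2): max_ending_here = -1, max_so_far = 1

Maximum subarray: [1]
Maximum sum: 1

The maximum subarray is [1] with sum 1. This subarray runs from index 4 to index 4.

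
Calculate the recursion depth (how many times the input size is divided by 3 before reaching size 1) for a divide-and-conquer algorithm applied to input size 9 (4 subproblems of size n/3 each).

For divide and conquer with division factor 3:

Problem sizes at each level:
Level 0: 9
Level 1: 3
Level 2: 1

The root is level 0 and the size-1 base case is level 2 (the tree spans levels 0 through 2, i.e. 3 levels counting the root), so the depth is the number of divisions: log_3(9) = 2

The recursion tree depth is log_3(9) = 2. At each level, the problem size is divided by 3, so it takes 2 divisions to reduce to a base case of size 1. The algorithm makes 4 recursive calls at each level.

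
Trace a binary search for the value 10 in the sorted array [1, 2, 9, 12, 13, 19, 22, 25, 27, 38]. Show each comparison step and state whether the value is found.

Binary search for 10 in [1, 2, 9, 12, 13, 19, 22, 25, 27, 38]:

lo=0, hi=9, mid=4, arr[mid]=13 -> 13 > 10, search left half
lo=0, hi=3, mid=1, arr[mid]=2 -> 2 < 10, search right half
lo=2, hi=3, mid=2, arr[mid]=9 -> 9 < 10, search right half
lo=3, hi=3, mid=3, arr[mid]=12 -> 12 > 10, search left half
lo=3 > hi=2, target 10 not found

Binary search determines that 10 is not in the array after 4 comparisons. The search space was exhausted without finding the target.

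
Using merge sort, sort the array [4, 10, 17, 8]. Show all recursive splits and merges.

Merge sort trace:

Split: [4, 10, 17, 8] -> [4, 10] and [17, 8]
  Split: [4, 10] -> [4] and [10]
  Merge: [4] + [10] -> [4, 10]
  Split: [17, 8] -> [17] and [8]
  Merge: [17] + [8] -> [8, 17]
Merge: [4, 10] + [8, 17] -> [4, 8, 10, 17]

Final sorted array: [4, 8, 10, 17]

The merge sort proceeds by recursively splitting the array and merging sorted halves.
After all merges, the sorted array is [4, 8, 10, 17].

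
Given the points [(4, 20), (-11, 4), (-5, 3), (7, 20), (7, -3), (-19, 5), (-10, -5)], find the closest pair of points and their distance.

Computing all pairwise distances among 7 points:

d((4, 20), (-11, 4)) = 21.9317
d((4, 20), (-5, 3)) = 19.2354
d((4, 20), (7, 20)) = 3.0 <-- minimum
d((4, 20), (7, -3)) = 23.1948
d((4, 20), (-19, 5)) = 27.4591
d((4, 20), (-10, -5)) = 28.6531
d((-11, 4), (-5, 3)) = 6.0828
d((-11, 4), (7, 20)) = 24.0832
d((-11, 4), (7, -3)) = 19.3132
d((-11, 4), (-19, 5)) = 8.0623
d((-11, 4), (-10, -5)) = 9.0554
d((-5, 3), (7, 20)) = 20.8087
d((-5, 3), (7, -3)) = 13.4164
d((-5, 3), (-19, 5)) = 14.1421
d((-5, 3), (-10, -5)) = 9.434
d((7, 20), (7, -3)) = 23.0
d((7, 20), (-19, 5)) = 30.0167
d((7, 20), (-10, -5)) = 30.2324
d((7, -3), (-19, 5)) = 27.2029
d((7, -3), (-10, -5)) = 17.1172
d((-19, 5), (-10, -5)) = 13.4536

Closest pair: (4, 20) and (7, 20) with distance 3.0

The closest pair is (4, 20) and (7, 20) with Euclidean distance 3.0. For 7 points, brute-force pairwise comparison is shown above. For large n, the divide-and-conquer algorithm (sort by x, recurse on halves, check the dividing strip) achieves O(n log n).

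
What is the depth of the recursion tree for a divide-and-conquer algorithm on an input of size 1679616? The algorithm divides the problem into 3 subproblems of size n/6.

For divide and conquer with division factor 6:

Problem sizes at each level:
Level 0: 1679616
Level 1: 279936
Level 2: 46656
Level 3: 7776
Level 4: 1296
Level 5: 216
Level 6: 36
Level 7: 6
Level 8: 1

The root is level 0 and the size-1 base case is level 8 (the tree spans levels 0 through 8, i.e. 9 levels counting the root), so the depth is the number of divisions: log_6(1679616) = 8

The recursion tree depth is log_6(1679616) = 8. At each level, the problem size is divided by 6, so it takes 8 divisions to reduce to a base case of size 1. The algorithm makes 3 recursive calls at each level.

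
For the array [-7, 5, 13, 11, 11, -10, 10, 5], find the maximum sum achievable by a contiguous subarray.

Using Kadane's algorithm on [-7, 5, 13, 11, 11, -10, 10, 5]:

Scanning through the array:
Position 1 (value 5): max_ending_here = 5, max_so_far = 5
Position 2 (value 13): max_ending_here = 18, max_so_far = 18
Position 3 (value 11): max_ending_here = 29, max_so_far = 29
Position 4 (value 11): max_ending_here = 40, max_so_far = 40
Position 5 (value -10): max_ending_here = 30, max_so_far = 40
Position 6 (value 10): max_ending_here = 40, max_so_far = 40
Position 7 (value 5): max_ending_here = 45, max_so_far = 45

Maximum subarray: [5, 13, 11, 11, -10, 10, 5]
Maximum sum: 45

The maximum subarray is [5, 13, 11, 11, -10, 10, 5] with sum 45. This subarray runs from index 1 to index 7.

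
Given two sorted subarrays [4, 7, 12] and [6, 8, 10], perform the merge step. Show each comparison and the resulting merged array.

Merging process:

Compare 4 vs 6: take 4 from left. Merged: [4]
Compare 7 vs 6: take 6 from right. Merged: [4, 6]
Compare 7 vs 8: take 7 from left. Merged: [4, 6, 7]
Compare 12 vs 8: take 8 from right. Merged: [4, 6, 7, 8]
Compare 12 vs 10: take 10 from right. Merged: [4, 6, 7, 8, 10]
Append remaining from left: [12]. Merged: [4, 6, 7, 8, 10, 12]

Final merged array: [4, 6, 7, 8, 10, 12]
Total comparisons: 5

The merged array is [4, 6, 7, 8, 10, 12], requiring 5 comparisons. The merge step runs in O(n) time where n is the total number of elements.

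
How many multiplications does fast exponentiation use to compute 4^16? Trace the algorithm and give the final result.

Computing 4^16 by squaring (build up from 4^1; each line after the first costs one multiplication):

4^1 = 4
4^2 = (4^1)^2 = 4^2 = 16
4^4 = (4^2)^2 = 16^2 = 256
4^8 = (4^4)^2 = 256^2 = 65536
4^16 = (4^8)^2 = 65536^2 = 4294967296

Result: 4294967296
Multiplications needed: 4 (4 lines after 4^1)

4^16 = 4294967296. Using exponentiation by squaring, this requires 4 multiplications. The key idea: if the exponent is even, square the half-power; if odd, multiply by the base once.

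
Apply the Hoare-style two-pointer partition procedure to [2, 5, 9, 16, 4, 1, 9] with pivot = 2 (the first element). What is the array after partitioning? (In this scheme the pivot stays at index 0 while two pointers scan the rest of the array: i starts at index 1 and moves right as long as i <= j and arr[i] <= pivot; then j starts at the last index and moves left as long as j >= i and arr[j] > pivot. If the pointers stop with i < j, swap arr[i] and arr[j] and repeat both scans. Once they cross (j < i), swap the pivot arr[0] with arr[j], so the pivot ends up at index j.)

Hoare-style two-pointer partition with pivot = 2:

Initial array: [2, 5, 9, 16, 4, 1, 9]

Pointers start at i = 1, j = 6.
i stops at index 1 (arr[1]=5 > 2), j stops at index 5 (arr[5]=1 <= 2): swap arr[1] and arr[5], array becomes [2, 1, 9, 16, 4, 5, 9]
i ends at 2, j ends at 1: the pointers have crossed (j < i), so scanning stops.

Swap pivot arr[0] with arr[1] to place pivot at position 1: [1, 2, 9, 16, 4, 5, 9]
Pivot position: 1

After partitioning with pivot 2, the array becomes [1, 2, 9, 16, 4, 5, 9]. The pivot is placed at index 1. All elements to the left of the pivot are <= 2, and all elements to the right are > 2.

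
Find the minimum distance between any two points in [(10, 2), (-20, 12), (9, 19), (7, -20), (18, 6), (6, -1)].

Computing all pairwise distances among 6 points:

d((10, 2), (-20, 12)) = 31.6228
d((10, 2), (9, 19)) = 17.0294
d((10, 2), (7, -20)) = 22.2036
d((10, 2), (18, 6)) = 8.9443
d((10, 2), (6, -1)) = 5.0 <-- minimum
d((-20, 12), (9, 19)) = 29.8329
d((-20, 12), (7, -20)) = 41.8688
d((-20, 12), (18, 6)) = 38.4708
d((-20, 12), (6, -1)) = 29.0689
d((9, 19), (7, -20)) = 39.0512
d((9, 19), (18, 6)) = 15.8114
d((9, 19), (6, -1)) = 20.2237
d((7, -20), (18, 6)) = 28.2312
d((7, -20), (6, -1)) = 19.0263
d((18, 6), (6, -1)) = 13.8924

Closest pair: (10, 2) and (6, -1) with distance 5.0

The closest pair is (10, 2) and (6, -1) with Euclidean distance 5.0. For 6 points, brute-force pairwise comparison is shown above. For large n, the divide-and-conquer algorithm (sort by x, recurse on halves, check the dividing strip) achieves O(n log n).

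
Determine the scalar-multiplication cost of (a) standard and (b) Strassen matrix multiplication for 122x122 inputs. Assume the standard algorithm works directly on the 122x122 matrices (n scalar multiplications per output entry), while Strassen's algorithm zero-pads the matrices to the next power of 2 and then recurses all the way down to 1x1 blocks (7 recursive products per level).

Matrix multiplication for 122x122 matrices:

Strassen's algorithm requires power-of-2 dimensions. Pad 122x122 to 128x128 (next power of 2).

Standard algorithm: 122^3 = 1815848 multiplications
Strassen's algorithm: 7^(log2(128)) = 7^7 = 823543 multiplications
Savings: 1815848 - 823543 = 992305 multiplications

Standard: 1815848 multiplications (122^3). Strassen: 823543 multiplications (7^7, after padding to 128x128). Strassen reduces 8 recursive multiplications to 7 at each level.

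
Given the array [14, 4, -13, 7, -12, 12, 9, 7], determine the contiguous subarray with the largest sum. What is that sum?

Using Kadane's algorithm on [14, 4, -13, 7, -12, 12, 9, 7]:

Scanning through the array:
Position 1 (value 4): max_ending_here = 18, max_so_far = 18
Position 2 (value -13): max_ending_here = 5, max_so_far = 18
Position 3 (value 7): max_ending_here = 12, max_so_far = 18
Position 4 (value -12): max_ending_here = 0, max_so_far = 18
Position 5 (value 12): max_ending_here = 12, max_so_far = 18
Position 6 (value 9): max_ending_here = 21, max_so_far = 21
Position 7 (value 7): max_ending_here = 28, max_so_far = 28

Maximum subarray: [14, 4, -13, 7, -12, 12, 9, 7]
Maximum sum: 28

The maximum subarray is [14, 4, -13, 7, -12, 12, 9, 7] with sum 28. This subarray runs from index 0 to index 7.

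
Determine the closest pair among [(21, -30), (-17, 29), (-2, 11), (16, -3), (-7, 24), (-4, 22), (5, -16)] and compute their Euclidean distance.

Computing all pairwise distances among 7 points:

d((21, -30), (-17, 29)) = 70.1783
d((21, -30), (-2, 11)) = 47.0106
d((21, -30), (16, -3)) = 27.4591
d((21, -30), (-7, 24)) = 60.8276
d((21, -30), (-4, 22)) = 57.6975
d((21, -30), (5, -16)) = 21.2603
d((-17, 29), (-2, 11)) = 23.4307
d((-17, 29), (16, -3)) = 45.9674
d((-17, 29), (-7, 24)) = 11.1803
d((-17, 29), (-4, 22)) = 14.7648
d((-17, 29), (5, -16)) = 50.0899
d((-2, 11), (16, -3)) = 22.8035
d((-2, 11), (-7, 24)) = 13.9284
d((-2, 11), (-4, 22)) = 11.1803
d((-2, 11), (5, -16)) = 27.8927
d((16, -3), (-7, 24)) = 35.4683
d((16, -3), (-4, 22)) = 32.0156
d((16, -3), (5, -16)) = 17.0294
d((-7, 24), (-4, 22)) = 3.6056 <-- minimum
d((-7, 24), (5, -16)) = 41.7612
d((-4, 22), (5, -16)) = 39.0512

Closest pair: (-7, 24) and (-4, 22) with distance 3.6056

The closest pair is (-7, 24) and (-4, 22) with Euclidean distance 3.6056. For 7 points, brute-force pairwise comparison is shown above. For large n, the divide-and-conquer algorithm (sort by x, recurse on halves, check the dividing strip) achieves O(n log n).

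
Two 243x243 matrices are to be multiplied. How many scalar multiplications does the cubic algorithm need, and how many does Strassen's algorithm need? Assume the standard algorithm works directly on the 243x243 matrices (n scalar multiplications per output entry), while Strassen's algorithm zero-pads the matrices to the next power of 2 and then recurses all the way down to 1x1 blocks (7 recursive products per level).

Matrix multiplication for 243x243 matrices:

Strassen's algorithm requires power-of-2 dimensions. Pad 243x243 to 256x256 (next power of 2).

Standard algorithm: 243^3 = 14348907 multiplications
Strassen's algorithm: 7^(log2(256)) = 7^8 = 5764801 multiplications
Savings: 14348907 - 5764801 = 8584106 multiplications

Standard: 14348907 multiplications (243^3). Strassen: 5764801 multiplications (7^8, after padding to 256x256). Strassen reduces 8 recursive multiplications to 7 at each level.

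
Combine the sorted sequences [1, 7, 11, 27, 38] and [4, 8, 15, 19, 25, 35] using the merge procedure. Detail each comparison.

Merging process:

Compare 1 vs 4: take 1 from left. Merged: [1]
Compare 7 vs 4: take 4 from right. Merged: [1, 4]
Compare 7 vs 8: take 7 from left. Merged: [1, 4, 7]
Compare 11 vs 8: take 8 from right. Merged: [1, 4, 7, 8]
Compare 11 vs 15: take 11 from left. Merged: [1, 4, 7, 8, 11]
Compare 27 vs 15: take 15 from right. Merged: [1, 4, 7, 8, 11, 15]
Compare 27 vs 19: take 19 from right. Merged: [1, 4, 7, 8, 11, 15, 19]
Compare 27 vs 25: take 25 from right. Merged: [1, 4, 7, 8, 11, 15, 19, 25]
Compare 27 vs 35: take 27 from left. Merged: [1, 4, 7, 8, 11, 15, 19, 25, 27]
Compare 38 vs 35: take 35 from right. Merged: [1, 4, 7, 8, 11, 15, 19, 25, 27, 35]
Append remaining from left: [38]. Merged: [1, 4, 7, 8, 11, 15, 19, 25, 27, 35, 38]

Final merged array: [1, 4, 7, 8, 11, 15, 19, 25, 27, 35, 38]
Total comparisons: 10

The merged array is [1, 4, 7, 8, 11, 15, 19, 25, 27, 35, 38], requiring 10 comparisons. The merge step runs in O(n) time where n is the total number of elements.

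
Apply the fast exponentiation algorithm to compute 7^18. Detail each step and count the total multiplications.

Computing 7^18 by squaring (build up from 7^1; each line after the first costs one multiplication):

7^1 = 7
7^2 = (7^1)^2 = 7^2 = 49
7^4 = (7^2)^2 = 49^2 = 2401
7^8 = (7^4)^2 = 2401^2 = 5764801
7^9 = 7 * 7^8 = 7 * 5764801 = 40353607
7^18 = (7^9)^2 = 40353607^2 = 1628413597910449

Result: 1628413597910449
Multiplications needed: 5 (5 lines after 7^1)

7^18 = 1628413597910449. Using exponentiation by squaring, this requires 5 multiplications. The key idea: if the exponent is even, square the half-power; if odd, multiply by the base once.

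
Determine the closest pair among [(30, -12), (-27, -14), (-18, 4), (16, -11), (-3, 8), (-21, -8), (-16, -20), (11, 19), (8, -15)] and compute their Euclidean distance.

Computing all pairwise distances among 9 points:

d((30, -12), (-27, -14)) = 57.0351
d((30, -12), (-18, 4)) = 50.5964
d((30, -12), (16, -11)) = 14.0357
d((30, -12), (-3, 8)) = 38.5876
d((30, -12), (-21, -8)) = 51.1566
d((30, -12), (-16, -20)) = 46.6905
d((30, -12), (11, 19)) = 36.3593
d((30, -12), (8, -15)) = 22.2036
d((-27, -14), (-18, 4)) = 20.1246
d((-27, -14), (16, -11)) = 43.1045
d((-27, -14), (-3, 8)) = 32.5576
d((-27, -14), (-21, -8)) = 8.4853 <-- minimum
d((-27, -14), (-16, -20)) = 12.53
d((-27, -14), (11, 19)) = 50.3289
d((-27, -14), (8, -15)) = 35.0143
d((-18, 4), (16, -11)) = 37.1618
d((-18, 4), (-3, 8)) = 15.5242
d((-18, 4), (-21, -8)) = 12.3693
d((-18, 4), (-16, -20)) = 24.0832
d((-18, 4), (11, 19)) = 32.6497
d((-18, 4), (8, -15)) = 32.2025
d((16, -11), (-3, 8)) = 26.8701
d((16, -11), (-21, -8)) = 37.1214
d((16, -11), (-16, -20)) = 33.2415
d((16, -11), (11, 19)) = 30.4138
d((16, -11), (8, -15)) = 8.9443
d((-3, 8), (-21, -8)) = 24.0832
d((-3, 8), (-16, -20)) = 30.8707
d((-3, 8), (11, 19)) = 17.8045
d((-3, 8), (8, -15)) = 25.4951
d((-21, -8), (-16, -20)) = 13.0
d((-21, -8), (11, 19)) = 41.8688
d((-21, -8), (8, -15)) = 29.8329
d((-16, -20), (11, 19)) = 47.4342
d((-16, -20), (8, -15)) = 24.5153
d((11, 19), (8, -15)) = 34.1321

Closest pair: (-27, -14) and (-21, -8) with distance 8.4853

The closest pair is (-27, -14) and (-21, -8) with Euclidean distance 8.4853. For 9 points, brute-force pairwise comparison is shown above. For large n, the divide-and-conquer algorithm (sort by x, recurse on halves, check the dividing strip) achieves O(n log n).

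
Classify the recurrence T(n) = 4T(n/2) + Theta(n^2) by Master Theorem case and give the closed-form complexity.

Master Theorem for T(n) = 4T(n/2) + O(n^2):

a = 4, b = 2, c = 2
log_b(a) = log_2(4) = 2.0000

Case 2: c = 2 = log_2(4) = 2.0000
T(n) = O(n^2 log n) = O(n^2 log n)

For T(n) = 4T(n/2) + O(n^2): log_2(4) = 2.0000. This is Case 2 of the Master Theorem (c = log_b(a), equal work at all levels), giving O(n^2 log n).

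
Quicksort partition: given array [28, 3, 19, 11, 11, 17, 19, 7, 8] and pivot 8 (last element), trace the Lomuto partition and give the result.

Lomuto partition with pivot = 8:

Initial array: [28, 3, 19, 11, 11, 17, 19, 7, 8]

arr[0]=28 > 8: no swap
arr[1]=3 <= 8: swap with position 0, array becomes [3, 28, 19, 11, 11, 17, 19, 7, 8]
arr[2]=19 > 8: no swap
arr[3]=11 > 8: no swap
arr[4]=11 > 8: no swap
arr[5]=17 > 8: no swap
arr[6]=19 > 8: no swap
arr[7]=7 <= 8: swap with position 1, array becomes [3, 7, 19, 11, 11, 17, 19, 28, 8]

Place pivot at position 2: [3, 7, 8, 11, 11, 17, 19, 28, 19]
Pivot position: 2

After partitioning with pivot 8, the array becomes [3, 7, 8, 11, 11, 17, 19, 28, 19]. The pivot is placed at index 2. All elements to the left of the pivot are <= 8, and all elements to the right are > 8.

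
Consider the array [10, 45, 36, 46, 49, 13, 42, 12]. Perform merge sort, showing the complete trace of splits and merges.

Merge sort trace:

Split: [10, 45, 36, 46, 49, 13, 42, 12] -> [10, 45, 36, 46] and [49, 13, 42, 12]
  Split: [10, 45, 36, 46] -> [10, 45] and [36, 46]
    Split: [10, 45] -> [10] and [45]
    Merge: [10] + [45] -> [10, 45]
    Split: [36, 46] -> [36] and [46]
    Merge: [36] + [46] -> [36, 46]
  Merge: [10, 45] + [36, 46] -> [10, 36, 45, 46]
  Split: [49, 13, 42, 12] -> [49, 13] and [42, 12]
    Split: [49, 13] -> [49] and [13]
    Merge: [49] + [13] -> [13, 49]
    Split: [42, 12] -> [42] and [12]
    Merge: [42] + [12] -> [12, 42]
  Merge: [13, 49] + [12, 42] -> [12, 13, 42, 49]
Merge: [10, 36, 45, 46] + [12, 13, 42, 49] -> [10, 12, 13, 36, 42, 45, 46, 49]

Final sorted array: [10, 12, 13, 36, 42, 45, 46, 49]

The merge sort proceeds by recursively splitting the array and merging sorted halves.
After all merges, the sorted array is [10, 12, 13, 36, 42, 45, 46, 49].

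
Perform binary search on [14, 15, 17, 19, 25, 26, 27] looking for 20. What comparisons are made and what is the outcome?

Binary search for 20 in [14, 15, 17, 19, 25, 26, 27]:

lo=0, hi=6, mid=3, arr[mid]=19 -> 19 < 20, search right half
lo=4, hi=6, mid=5, arr[mid]=26 -> 26 > 20, search left half
lo=4, hi=4, mid=4, arr[mid]=25 -> 25 > 20, search left half
lo=4 > hi=3, target 20 not found

Binary search determines that 20 is not in the array after 3 comparisons. The search space was exhausted without finding the target.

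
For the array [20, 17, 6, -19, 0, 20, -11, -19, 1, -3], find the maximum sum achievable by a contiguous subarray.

Using Kadane's algorithm on [20, 17, 6, -19, 0, 20, -11, -19, 1, -3]:

Scanning through the array:
Position 1 (value 17): max_ending_here = 37, max_so_far = 37
Position 2 (value 6): max_ending_here = 43, max_so_far = 43
Position 3 (value -19): max_ending_here = 24, max_so_far = 43
Position 4 (value 0): max_ending_here = 24, max_so_far = 43
Position 5 (value 20): max_ending_here = 44, max_so_far = 44
Position 6 (value -11): max_ending_here = 33, max_so_far = 44
Position 7 (value -19): max_ending_here = 14, max_so_far = 44
Position 8 (value 1): max_ending_here = 15, max_so_far = 44
Position 9 (value -3): max_ending_here = 12, max_so_far = 44

Maximum subarray: [20, 17, 6, -19, 0, 20]
Maximum sum: 44

The maximum subarray is [20, 17, 6, -19, 0, 20] with sum 44. This subarray runs from index 0 to index 5.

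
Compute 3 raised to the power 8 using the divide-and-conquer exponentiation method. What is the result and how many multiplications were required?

Computing 3^8 by squaring (build up from 3^1; each line after the first costs one multiplication):

3^1 = 3
3^2 = (3^1)^2 = 3^2 = 9
3^4 = (3^2)^2 = 9^2 = 81
3^8 = (3^4)^2 = 81^2 = 6561

Result: 6561
Multiplications needed: 3 (3 lines after 3^1)

3^8 = 6561. Using exponentiation by squaring, this requires 3 multiplications. The key idea: if the exponent is even, square the half-power; if odd, multiply by the base once.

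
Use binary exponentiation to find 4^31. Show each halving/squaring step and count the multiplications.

Computing 4^31 by squaring (build up from 4^1; each line after the first costs one multiplication):

4^1 = 4
4^2 = (4^1)^2 = 4^2 = 16
4^3 = 4 * 4^2 = 4 * 16 = 64
4^6 = (4^3)^2 = 64^2 = 4096
4^7 = 4 * 4^6 = 4 * 4096 = 16384
4^14 = (4^7)^2 = 16384^2 = 268435456
4^15 = 4 * 4^14 = 4 * 268435456 = 1073741824
4^30 = (4^15)^2 = 1073741824^2 = 1152921504606846976
4^31 = 4 * 4^30 = 4 * 1152921504606846976 = 4611686018427387904

Result: 4611686018427387904
Multiplications needed: 8 (8 lines after 4^1)

4^31 = 4611686018427387904. Using exponentiation by squaring, this requires 8 multiplications. The key idea: if the exponent is even, square the half-power; if odd, multiply by the base once.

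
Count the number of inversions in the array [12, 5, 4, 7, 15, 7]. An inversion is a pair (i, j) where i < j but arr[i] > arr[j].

Finding inversions in [12, 5, 4, 7, 15, 7]:

(0, 1): arr[0]=12 > arr[1]=5
(0, 2): arr[0]=12 > arr[2]=4
(0, 3): arr[0]=12 > arr[3]=7
(0, 5): arr[0]=12 > arr[5]=7
(1, 2): arr[1]=5 > arr[2]=4
(4, 5): arr[4]=15 > arr[5]=7

Total inversions: 6

The array has 6 inversion(s): (0,1), (0,2), (0,3), (0,5), (1,2), (4,5). Each pair (i,j) satisfies i < j and arr[i] > arr[j].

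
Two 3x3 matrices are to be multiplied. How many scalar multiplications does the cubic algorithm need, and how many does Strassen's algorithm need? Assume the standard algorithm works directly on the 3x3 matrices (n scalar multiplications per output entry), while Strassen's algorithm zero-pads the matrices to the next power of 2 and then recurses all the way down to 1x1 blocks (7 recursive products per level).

Matrix multiplication for 3x3 matrices:

Strassen's algorithm requires power-of-2 dimensions. Pad 3x3 to 4x4 (next power of 2).

Standard algorithm: 3^3 = 27 multiplications
Strassen's algorithm: 7^(log2(4)) = 7^2 = 49 multiplications
Difference: 27 - 49 = -22 (Strassen uses MORE here due to padding overhead — for small or just-over-power-of-2 n, padding can outweigh the per-level savings)

Standard: 27 multiplications (3^3). Strassen: 49 multiplications (7^2, after padding to 4x4). Strassen reduces 8 recursive multiplications to 7 at each level.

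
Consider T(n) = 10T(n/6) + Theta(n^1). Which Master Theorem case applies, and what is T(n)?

Master Theorem for T(n) = 10T(n/6) + O(n^1):

a = 10, b = 6, c = 1
log_b(a) = log_6(10) = 1.2851

Case 1: c = 1 < log_6(10) = 1.2851
T(n) = O(n^(log_6 10))

For T(n) = 10T(n/6) + O(n^1): log_6(10) = 1.2851. This is Case 1 of the Master Theorem (c < log_b(a), work dominated by leaves), giving O(n^(log_6 10)).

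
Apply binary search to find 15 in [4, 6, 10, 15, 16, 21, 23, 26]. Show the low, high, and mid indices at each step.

Binary search for 15 in [4, 6, 10, 15, 16, 21, 23, 26]:

lo=0, hi=7, mid=3, arr[mid]=15 -> Found target at index 3!

Binary search finds 15 at index 3 after 1 comparisons. The search repeatedly halves the search space by comparing with the middle element.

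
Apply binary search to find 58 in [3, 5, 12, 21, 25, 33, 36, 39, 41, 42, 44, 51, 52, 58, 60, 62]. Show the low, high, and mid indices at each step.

Binary search for 58 in [3, 5, 12, 21, 25, 33, 36, 39, 41, 42, 44, 51, 52, 58, 60, 62]:

lo=0, hi=15, mid=7, arr[mid]=39 -> 39 < 58, search right half
lo=8, hi=15, mid=11, arr[mid]=51 -> 51 < 58, search right half
lo=12, hi=15, mid=13, arr[mid]=58 -> Found target at index 13!

Binary search finds 58 at index 13 after 3 comparisons. The search repeatedly halves the search space by comparing with the middle element.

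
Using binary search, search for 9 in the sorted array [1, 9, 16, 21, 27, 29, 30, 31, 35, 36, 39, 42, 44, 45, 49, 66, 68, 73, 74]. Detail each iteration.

Binary search for 9 in [1, 9, 16, 21, 27, 29, 30, 31, 35, 36, 39, 42, 44, 45, 49, 66, 68, 73, 74]:

lo=0, hi=18, mid=9, arr[mid]=36 -> 36 > 9, search left half
lo=0, hi=8, mid=4, arr[mid]=27 -> 27 > 9, search left half
lo=0, hi=3, mid=1, arr[mid]=9 -> Found target at index 1!

Binary search finds 9 at index 1 after 3 comparisons. The search repeatedly halves the search space by comparing with the middle element.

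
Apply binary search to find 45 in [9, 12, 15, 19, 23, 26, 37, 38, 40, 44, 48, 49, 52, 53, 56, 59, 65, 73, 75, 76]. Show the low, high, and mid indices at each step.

Binary search for 45 in [9, 12, 15, 19, 23, 26, 37, 38, 40, 44, 48, 49, 52, 53, 56, 59, 65, 73, 75, 76]:

lo=0, hi=19, mid=9, arr[mid]=44 -> 44 < 45, search right half
lo=10, hi=19, mid=14, arr[mid]=56 -> 56 > 45, search left half
lo=10, hi=13, mid=11, arr[mid]=49 -> 49 > 45, search left half
lo=10, hi=10, mid=10, arr[mid]=48 -> 48 > 45, search left half
lo=10 > hi=9, target 45 not found

Binary search determines that 45 is not in the array after 4 comparisons. The search space was exhausted without finding the target.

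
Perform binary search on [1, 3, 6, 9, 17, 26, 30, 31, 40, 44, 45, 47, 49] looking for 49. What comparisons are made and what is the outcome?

Binary search for 49 in [1, 3, 6, 9, 17, 26, 30, 31, 40, 44, 45, 47, 49]:

lo=0, hi=12, mid=6, arr[mid]=30 -> 30 < 49, search right half
lo=7, hi=12, mid=9, arr[mid]=44 -> 44 < 49, search right half
lo=10, hi=12, mid=11, arr[mid]=47 -> 47 < 49, search right half
lo=12, hi=12, mid=12, arr[mid]=49 -> Found target at index 12!

Binary search finds 49 at index 12 after 4 comparisons. The search repeatedly halves the search space by comparing with the middle element.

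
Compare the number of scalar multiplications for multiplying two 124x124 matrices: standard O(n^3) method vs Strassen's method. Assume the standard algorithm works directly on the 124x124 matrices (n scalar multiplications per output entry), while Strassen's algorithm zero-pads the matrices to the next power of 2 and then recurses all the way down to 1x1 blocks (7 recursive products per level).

Matrix multiplication for 124x124 matrices:

Strassen's algorithm requires power-of-2 dimensions. Pad 124x124 to 128x128 (next power of 2).

Standard algorithm: 124^3 = 1906624 multiplications
Strassen's algorithm: 7^(log2(128)) = 7^7 = 823543 multiplications
Savings: 1906624 - 823543 = 1083081 multiplications

Standard: 1906624 multiplications (124^3). Strassen: 823543 multiplications (7^7, after padding to 128x128). Strassen reduces 8 recursive multiplications to 7 at each level.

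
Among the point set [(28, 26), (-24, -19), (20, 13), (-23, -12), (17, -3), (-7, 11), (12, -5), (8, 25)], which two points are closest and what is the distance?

Computing all pairwise distances among 8 points:

d((28, 26), (-24, -19)) = 68.7677
d((28, 26), (20, 13)) = 15.2643
d((28, 26), (-23, -12)) = 63.6003
d((28, 26), (17, -3)) = 31.0161
d((28, 26), (-7, 11)) = 38.0789
d((28, 26), (12, -5)) = 34.8855
d((28, 26), (8, 25)) = 20.025
d((-24, -19), (20, 13)) = 54.4059
d((-24, -19), (-23, -12)) = 7.0711
d((-24, -19), (17, -3)) = 44.0114
d((-24, -19), (-7, 11)) = 34.4819
d((-24, -19), (12, -5)) = 38.6264
d((-24, -19), (8, 25)) = 54.4059
d((20, 13), (-23, -12)) = 49.7393
d((20, 13), (17, -3)) = 16.2788
d((20, 13), (-7, 11)) = 27.074
d((20, 13), (12, -5)) = 19.6977
d((20, 13), (8, 25)) = 16.9706
d((-23, -12), (17, -3)) = 41.0
d((-23, -12), (-7, 11)) = 28.0179
d((-23, -12), (12, -5)) = 35.6931
d((-23, -12), (8, 25)) = 48.2701
d((17, -3), (-7, 11)) = 27.7849
d((17, -3), (12, -5)) = 5.3852 <-- minimum
d((17, -3), (8, 25)) = 29.4109
d((-7, 11), (12, -5)) = 24.8395
d((-7, 11), (8, 25)) = 20.5183
d((12, -5), (8, 25)) = 30.2655

Closest pair: (17, -3) and (12, -5) with distance 5.3852

The closest pair is (17, -3) and (12, -5) with Euclidean distance 5.3852. For 8 points, brute-force pairwise comparison is shown above. For large n, the divide-and-conquer algorithm (sort by x, recurse on halves, check the dividing strip) achieves O(n log n).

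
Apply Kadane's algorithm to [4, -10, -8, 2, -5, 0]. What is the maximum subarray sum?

Using Kadane's algorithm on [4, -10, -8, 2, -5, 0]:

Scanning through the array:
Position 1 (value -10): max_ending_here = -6, max_so_far = 4
Position 2 (value -8): max_ending_here = -8, max_so_far = 4
Position 3 (value 2): max_ending_here = 2, max_so_far = 4
Position 4 (value -5): max_ending_here = -3, max_so_far = 4
Position 5 (value 0): max_ending_here = 0, max_so_far = 4

Maximum subarray: [4]
Maximum sum: 4

The maximum subarray is [4] with sum 4. This subarray runs from index 0 to index 0.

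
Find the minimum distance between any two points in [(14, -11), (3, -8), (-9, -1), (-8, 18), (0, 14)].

Computing all pairwise distances among 5 points:

d((14, -11), (3, -8)) = 11.4018
d((14, -11), (-9, -1)) = 25.0799
d((14, -11), (-8, 18)) = 36.4005
d((14, -11), (0, 14)) = 28.6531
d((3, -8), (-9, -1)) = 13.8924
d((3, -8), (-8, 18)) = 28.2312
d((3, -8), (0, 14)) = 22.2036
d((-9, -1), (-8, 18)) = 19.0263
d((-9, -1), (0, 14)) = 17.4929
d((-8, 18), (0, 14)) = 8.9443 <-- minimum

Closest pair: (-8, 18) and (0, 14) with distance 8.9443

The closest pair is (-8, 18) and (0, 14) with Euclidean distance 8.9443. For 5 points, brute-force pairwise comparison is shown above. For large n, the divide-and-conquer algorithm (sort by x, recurse on halves, check the dividing strip) achieves O(n log n).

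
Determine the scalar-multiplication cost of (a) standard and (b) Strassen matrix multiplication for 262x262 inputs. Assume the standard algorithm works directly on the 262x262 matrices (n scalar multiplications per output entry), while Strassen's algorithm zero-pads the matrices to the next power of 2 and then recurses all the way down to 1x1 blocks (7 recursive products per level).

Matrix multiplication for 262x262 matrices:

Strassen's algorithm requires power-of-2 dimensions. Pad 262x262 to 512x512 (next power of 2).

Standard algorithm: 262^3 = 17984728 multiplications
Strassen's algorithm: 7^(log2(512)) = 7^9 = 40353607 multiplications
Difference: 17984728 - 40353607 = -22368879 (Strassen uses MORE here due to padding overhead — for small or just-over-power-of-2 n, padding can outweigh the per-level savings)

Standard: 17984728 multiplications (262^3). Strassen: 40353607 multiplications (7^9, after padding to 512x512). Strassen reduces 8 recursive multiplications to 7 at each level.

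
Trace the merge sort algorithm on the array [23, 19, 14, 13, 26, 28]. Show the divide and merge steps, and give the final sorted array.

Merge sort trace:

Split: [23, 19, 14, 13, 26, 28] -> [23, 19, 14] and [13, 26, 28]
  Split: [23, 19, 14] -> [23] and [19, 14]
    Split: [19, 14] -> [19] and [14]
    Merge: [19] + [14] -> [14, 19]
  Merge: [23] + [14, 19] -> [14, 19, 23]
  Split: [13, 26, 28] -> [13] and [26, 28]
    Split: [26, 28] -> [26] and [28]
    Merge: [26] + [28] -> [26, 28]
  Merge: [13] + [26, 28] -> [13, 26, 28]
Merge: [14, 19, 23] + [13, 26, 28] -> [13, 14, 19, 23, 26, 28]

Final sorted array: [13, 14, 19, 23, 26, 28]

The merge sort proceeds by recursively splitting the array and merging sorted halves.
After all merges, the sorted array is [13, 14, 19, 23, 26, 28].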